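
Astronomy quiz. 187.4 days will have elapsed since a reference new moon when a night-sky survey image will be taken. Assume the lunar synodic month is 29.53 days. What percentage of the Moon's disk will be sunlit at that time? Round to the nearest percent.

78%

187.4/29.53 = 6.346 lunations, so 6 complete cycles and 10.22 d into the next.
Phase angle: θ = 360°·(10.22 d)/(29.53 d) = 124.6°.
cos 124.6° = (-0.568), so f = (1 − (-0.568))/2 = 0.784, so 78%.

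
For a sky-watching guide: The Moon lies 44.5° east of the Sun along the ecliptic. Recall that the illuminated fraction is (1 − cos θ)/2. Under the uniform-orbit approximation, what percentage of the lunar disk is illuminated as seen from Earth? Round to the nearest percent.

f = (1 − cos 44.5°)/2 = (1 − 0.713)/2 ≈ 0.143, i.e. 14%.

14%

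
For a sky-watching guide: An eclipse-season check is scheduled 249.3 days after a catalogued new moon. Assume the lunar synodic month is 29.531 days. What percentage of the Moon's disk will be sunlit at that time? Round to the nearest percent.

Reduce mod P: 249.3 − 8×29.531 = 13.05 d into the current lunation.
Phase angle: θ = 360°·(13.05 d)/(29.531 d) = 159.1°.
cos 159.1° = (-0.934), so f = (1 − (-0.934))/2 = 0.967, so 97%.

97%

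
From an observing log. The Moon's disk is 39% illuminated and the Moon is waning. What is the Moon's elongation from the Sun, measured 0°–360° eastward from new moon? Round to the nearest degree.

283°

Invert f = (1 − cos θ)/2 to get cos θ = 1 − 2(0.39) = 0.220, hence θ₀ = arccos 0.220 = 77.3°.
Since the Moon is past full (waning), take the reflex angle: θ = 360° − 77.3° = 282.7°.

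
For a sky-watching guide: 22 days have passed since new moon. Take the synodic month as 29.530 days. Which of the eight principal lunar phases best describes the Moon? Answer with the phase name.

last quarter

At 22/29.530 of the cycle, θ ≈ 268° — the last quarter range.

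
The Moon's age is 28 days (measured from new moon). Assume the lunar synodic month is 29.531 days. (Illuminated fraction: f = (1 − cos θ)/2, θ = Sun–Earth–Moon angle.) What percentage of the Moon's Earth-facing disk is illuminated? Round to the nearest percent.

Phase angle: θ = 360°·(28 d)/(29.531 d) = 341.3°.
With cos θ = 0.947, the lit fraction is (1 − 0.947)/2 ≈ 0.026, so 3%.

3%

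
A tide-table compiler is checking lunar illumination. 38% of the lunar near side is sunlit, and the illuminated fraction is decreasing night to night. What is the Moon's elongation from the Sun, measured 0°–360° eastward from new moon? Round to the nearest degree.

From f = (1 − cos θ)/2: cos θ = 1 − 2×0.38 = 0.240; arccos → 76.1°.
Waning ⇒ past full, so θ = 360° − 76.1° = 283.9°.

284°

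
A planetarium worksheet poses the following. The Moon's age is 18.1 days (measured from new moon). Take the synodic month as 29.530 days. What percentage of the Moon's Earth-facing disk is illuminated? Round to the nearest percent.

Phase angle: θ = 360°·(18.1 d)/(29.530 d) = 220.7°.
With cos θ = (-0.759), the lit fraction is (1 − (-0.759))/2 ≈ 0.879, so 88%.

88%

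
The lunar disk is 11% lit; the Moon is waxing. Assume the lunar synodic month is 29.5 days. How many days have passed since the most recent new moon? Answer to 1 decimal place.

3.2 days

cos θ = 1 − 2f = 0.780, giving a principal value of 38.7°.
The Moon is waxing (0°–180°), so θ = 38.7° directly.
At 360°/29.5 d per day, 38.7° corresponds to 3.17 days.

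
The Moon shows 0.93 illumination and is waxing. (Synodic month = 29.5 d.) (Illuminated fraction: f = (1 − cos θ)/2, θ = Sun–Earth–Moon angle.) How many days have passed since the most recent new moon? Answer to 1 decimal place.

12.2 days

cos θ = 1 − 2f = -0.860, giving a principal value of 149.3°.
The Moon is waxing (0°–180°), so θ = 149.3° directly.
That fraction of the synodic month is 149.3/360 × 29.5 d ≈ 12.24 d.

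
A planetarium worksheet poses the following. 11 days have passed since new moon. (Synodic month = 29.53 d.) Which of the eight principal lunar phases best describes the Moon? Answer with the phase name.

At 11/29.53 of the cycle, θ ≈ 134° — the waxing gibbous range.

waxing gibbous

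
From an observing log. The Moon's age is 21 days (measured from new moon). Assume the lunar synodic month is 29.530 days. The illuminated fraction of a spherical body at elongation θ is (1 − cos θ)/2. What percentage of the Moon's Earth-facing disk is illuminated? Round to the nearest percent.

The Moon has covered 21/29.530 of its cycle, so θ ≈ 360° × 21/29.530 = 256.0°.
Illuminated fraction = (1 − cos 256.0°)/2 = (1 − (-0.242))/2 ≈ 0.621, so 62%.

62%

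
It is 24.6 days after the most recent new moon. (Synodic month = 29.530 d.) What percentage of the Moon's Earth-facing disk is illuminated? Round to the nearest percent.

25%

Phase angle: θ = 360°·(24.6 d)/(29.530 d) = 299.9°.
cos 299.9° = 0.498, so f = (1 − 0.498)/2 = 0.251, so 25%.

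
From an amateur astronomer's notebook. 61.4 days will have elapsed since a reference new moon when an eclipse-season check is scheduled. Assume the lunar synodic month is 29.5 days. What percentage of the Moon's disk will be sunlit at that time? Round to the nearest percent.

6%

Reduce mod P: 61.4 − 2×29.5 = 2.40 d into the current lunation.
The Moon has covered 2.40/29.5 of its cycle, so θ ≈ 360° × 2.40/29.5 = 29.3°.
Illuminated fraction = (1 − cos 29.3°)/2 = (1 − 0.872)/2 ≈ 0.064, so 6%.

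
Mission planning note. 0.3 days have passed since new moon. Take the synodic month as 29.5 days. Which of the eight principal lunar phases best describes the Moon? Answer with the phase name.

θ ≈ 360° × 0.3/29.5 = 4°, which falls in the new moon sector.

new moon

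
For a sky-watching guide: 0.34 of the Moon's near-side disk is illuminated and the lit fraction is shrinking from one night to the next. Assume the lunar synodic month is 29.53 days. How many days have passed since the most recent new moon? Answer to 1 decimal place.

23.7 days

From f = (1 − cos θ)/2: cos θ = 1 − 2×0.34 = 0.320; arccos → 71.3°.
Waning ⇒ past full, so θ = 360° − 71.3° = 288.7°.
Age = 29.53 × 288.7°/360° ≈ 23.68 days.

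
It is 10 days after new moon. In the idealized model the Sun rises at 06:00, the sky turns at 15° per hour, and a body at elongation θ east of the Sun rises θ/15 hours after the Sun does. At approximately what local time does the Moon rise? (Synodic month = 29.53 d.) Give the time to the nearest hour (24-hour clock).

The Moon has covered 10/29.53 of its cycle, so θ ≈ 360° × 10/29.53 = 121.9°.
The Moon trails the Sun by θ/15 = 121.9/15 ≈ 8.13 hours.
06:00 + 8.13 h ≈ 14:08 → 14:00 to the nearest hour.

14:00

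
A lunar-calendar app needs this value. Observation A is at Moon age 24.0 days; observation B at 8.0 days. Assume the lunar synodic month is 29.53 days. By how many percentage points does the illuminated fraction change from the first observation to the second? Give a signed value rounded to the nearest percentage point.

θ₁ = 360° × 24.0/29.53 = 292.6°, f₁ = (1 − cos θ₁)/2 = 0.308.
θ₂ = 360° × 8.0/29.53 = 97.5°, f₂ = (1 − cos θ₂)/2 = 0.566.
Change = f₂ − f₁ = +0.258 → +26 percentage points.

+26 percentage points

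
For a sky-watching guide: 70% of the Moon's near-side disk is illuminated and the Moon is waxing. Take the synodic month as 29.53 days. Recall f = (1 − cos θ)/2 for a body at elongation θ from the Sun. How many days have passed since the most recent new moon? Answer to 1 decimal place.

9.3 days

cos θ = 1 − 2f = -0.400, giving a principal value of 113.6°.
Before full moon the principal value applies: θ = 113.6°.
That fraction of the synodic month is 113.6/360 × 29.53 d ≈ 9.32 d.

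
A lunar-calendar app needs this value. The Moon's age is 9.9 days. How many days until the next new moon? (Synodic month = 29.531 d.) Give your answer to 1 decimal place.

19.6 days

One full lunation from the last new moon is 29.531 d; remaining = 29.531 − 9.9 = 19.631 d.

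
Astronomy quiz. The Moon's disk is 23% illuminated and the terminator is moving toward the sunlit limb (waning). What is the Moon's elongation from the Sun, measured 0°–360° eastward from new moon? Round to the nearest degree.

303°

From f = (1 − cos θ)/2: cos θ = 1 − 2×0.23 = 0.540; arccos → 57.3°.
A waning Moon lies in 180°–360°, so θ = 360° − 57.3° = 302.7°.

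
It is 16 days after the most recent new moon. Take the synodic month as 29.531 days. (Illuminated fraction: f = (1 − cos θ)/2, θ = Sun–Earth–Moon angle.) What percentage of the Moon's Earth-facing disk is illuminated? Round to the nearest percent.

98%

Elongation θ = 360° × 16/29.531 ≈ 195.0°.
Illuminated fraction = (1 − cos 195.0°)/2 = (1 − (-0.966))/2 ≈ 0.983, so 98%.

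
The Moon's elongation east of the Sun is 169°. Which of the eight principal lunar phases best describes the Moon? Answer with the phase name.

full moon

169° lies in the full moon sector of the 8-phase cycle.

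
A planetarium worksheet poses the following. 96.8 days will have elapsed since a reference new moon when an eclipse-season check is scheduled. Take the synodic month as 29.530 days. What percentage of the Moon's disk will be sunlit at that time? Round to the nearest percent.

96.8 d spans 3 complete synodic months (3 × 29.530 = 88.59 d) plus 8.21 d.
The Moon has covered 8.21/29.530 of its cycle, so θ ≈ 360° × 8.21/29.530 = 100.1°.
With cos θ = (-0.175), the lit fraction is (1 − (-0.175))/2 ≈ 0.588, so 59%.

59%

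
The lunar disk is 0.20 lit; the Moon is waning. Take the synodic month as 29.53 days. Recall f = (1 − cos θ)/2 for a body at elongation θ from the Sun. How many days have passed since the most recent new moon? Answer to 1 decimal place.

Invert f = (1 − cos θ)/2 to get cos θ = 1 − 2(0.20) = 0.600, hence θ₀ = arccos 0.600 = 53.1°.
Waning ⇒ past full, so θ = 360° − 53.1° = 306.9°.
Age = 29.53 × 306.9°/360° ≈ 25.17 days.

25.2 days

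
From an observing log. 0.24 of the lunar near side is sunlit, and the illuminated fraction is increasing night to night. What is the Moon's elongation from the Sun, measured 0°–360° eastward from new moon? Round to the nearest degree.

59°

cos θ = 1 − 2f = 0.520, giving a principal value of 58.7°.
Before full moon the principal value applies: θ = 58.7°.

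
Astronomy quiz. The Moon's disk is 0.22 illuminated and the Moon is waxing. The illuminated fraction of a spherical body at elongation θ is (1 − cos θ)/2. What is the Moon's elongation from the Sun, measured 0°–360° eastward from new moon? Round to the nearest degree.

56°

From f = (1 − cos θ)/2: cos θ = 1 − 2×0.22 = 0.560; arccos → 55.9°.
Before full moon the principal value applies: θ = 55.9°.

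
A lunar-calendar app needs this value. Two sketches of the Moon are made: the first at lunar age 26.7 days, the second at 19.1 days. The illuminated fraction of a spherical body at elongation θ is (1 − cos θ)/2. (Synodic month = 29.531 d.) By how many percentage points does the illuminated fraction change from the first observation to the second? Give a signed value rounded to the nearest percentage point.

+71 percentage points

θ₁ = 360° × 26.7/29.531 = 325.5°, f₁ = (1 − cos θ₁)/2 = 0.088.
θ₂ = 360° × 19.1/29.531 = 232.8°, f₂ = (1 − cos θ₂)/2 = 0.802.
Change = f₂ − f₁ = +0.714 → +71 percentage points.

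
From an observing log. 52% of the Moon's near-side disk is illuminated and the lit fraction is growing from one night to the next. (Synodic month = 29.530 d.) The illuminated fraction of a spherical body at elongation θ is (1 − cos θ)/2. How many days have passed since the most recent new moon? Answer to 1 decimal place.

Invert f = (1 − cos θ)/2 to get cos θ = 1 − 2(0.52) = -0.040, hence θ₀ = arccos -0.040 = 92.3°.
Waxing ⇒ before full, so θ = 92.3°.
Age = 29.530 × 92.3°/360° ≈ 7.57 days.

7.6 days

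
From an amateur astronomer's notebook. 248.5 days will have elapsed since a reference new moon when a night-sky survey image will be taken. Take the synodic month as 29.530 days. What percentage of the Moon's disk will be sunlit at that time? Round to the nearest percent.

248.5/29.530 = 8.415 lunations, so 8 complete cycles and 12.26 d into the next.
Phase angle: θ = 360°·(12.26 d)/(29.530 d) = 149.5°.
With cos θ = (-0.861), the lit fraction is (1 − (-0.861))/2 ≈ 0.931, so 93%.

93%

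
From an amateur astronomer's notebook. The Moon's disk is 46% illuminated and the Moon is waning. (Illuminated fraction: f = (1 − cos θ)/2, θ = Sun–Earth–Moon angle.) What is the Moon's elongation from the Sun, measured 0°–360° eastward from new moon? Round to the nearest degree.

275°

Invert f = (1 − cos θ)/2 to get cos θ = 1 − 2(0.46) = 0.080, hence θ₀ = arccos 0.080 = 85.4°.
Waning ⇒ past full, so θ = 360° − 85.4° = 274.6°.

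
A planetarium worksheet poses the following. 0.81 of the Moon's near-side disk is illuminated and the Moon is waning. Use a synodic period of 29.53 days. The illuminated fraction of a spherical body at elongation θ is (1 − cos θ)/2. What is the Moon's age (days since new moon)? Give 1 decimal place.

Invert f = (1 − cos θ)/2 to get cos θ = 1 − 2(0.81) = -0.620, hence θ₀ = arccos -0.620 = 128.3°.
Since the Moon is past full (waning), take the reflex angle: θ = 360° − 128.3° = 231.7°.
That fraction of the synodic month is 231.7/360 × 29.53 d ≈ 19.00 d.

19.0 days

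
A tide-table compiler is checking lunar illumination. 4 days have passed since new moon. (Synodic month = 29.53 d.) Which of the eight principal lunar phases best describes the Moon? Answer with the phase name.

waxing crescent

θ ≈ 360° × 4/29.53 = 49°, which falls in the waxing crescent sector.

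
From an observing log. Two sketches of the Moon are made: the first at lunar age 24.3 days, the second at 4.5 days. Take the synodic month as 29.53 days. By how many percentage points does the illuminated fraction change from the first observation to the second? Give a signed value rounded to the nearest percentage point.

-7 percentage points

θ₁ = 360° × 24.3/29.53 = 296.2°, f₁ = (1 − cos θ₁)/2 = 0.279.
θ₂ = 360° × 4.5/29.53 = 54.9°, f₂ = (1 − cos θ₂)/2 = 0.212.
Change = f₂ − f₁ = -0.067 → -7 percentage points.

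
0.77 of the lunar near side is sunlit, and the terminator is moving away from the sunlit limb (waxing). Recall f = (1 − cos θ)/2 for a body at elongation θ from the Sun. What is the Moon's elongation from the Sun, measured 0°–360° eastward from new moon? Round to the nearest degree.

Invert f = (1 − cos θ)/2 to get cos θ = 1 − 2(0.77) = -0.540, hence θ₀ = arccos -0.540 = 122.7°.
Before full moon the principal value applies: θ = 122.7°.

123°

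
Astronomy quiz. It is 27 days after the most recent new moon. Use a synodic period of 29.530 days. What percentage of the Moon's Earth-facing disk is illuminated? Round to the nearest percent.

7%

The Moon has covered 27/29.530 of its cycle, so θ ≈ 360° × 27/29.530 = 329.2°.
cos 329.2° = 0.859, so f = (1 − 0.859)/2 = 0.071, so 7%.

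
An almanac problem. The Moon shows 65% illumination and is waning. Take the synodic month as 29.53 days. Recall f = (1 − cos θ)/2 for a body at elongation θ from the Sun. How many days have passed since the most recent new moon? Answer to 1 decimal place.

20.7 days

From f = (1 − cos θ)/2: cos θ = 1 − 2×0.65 = -0.300; arccos → 107.5°.
A waning Moon lies in 180°–360°, so θ = 360° − 107.5° = 252.5°.
At 360°/29.53 d per day, 252.5° corresponds to 20.72 days.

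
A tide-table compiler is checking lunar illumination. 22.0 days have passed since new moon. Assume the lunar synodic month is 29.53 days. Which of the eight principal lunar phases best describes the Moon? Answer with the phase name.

At 22.0/29.53 of the cycle, θ ≈ 268° — the last quarter range.

last quarter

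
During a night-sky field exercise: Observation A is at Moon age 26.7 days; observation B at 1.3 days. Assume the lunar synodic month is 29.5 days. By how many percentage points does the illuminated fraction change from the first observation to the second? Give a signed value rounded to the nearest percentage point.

-7 percentage points

First observation: θ = 360°·26.7/29.5 = 325.8°, so f = 0.086.
Second observation: θ = 15.9°, f = 0.019.
Δf = 0.019 − 0.086 = -0.067, i.e. -7 pp.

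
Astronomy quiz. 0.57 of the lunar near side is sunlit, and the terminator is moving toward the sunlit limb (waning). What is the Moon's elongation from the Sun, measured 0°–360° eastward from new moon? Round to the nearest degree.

Invert f = (1 − cos θ)/2 to get cos θ = 1 − 2(0.57) = -0.140, hence θ₀ = arccos -0.140 = 98.0°.
Waning ⇒ past full, so θ = 360° − 98.0° = 262.0°.

262°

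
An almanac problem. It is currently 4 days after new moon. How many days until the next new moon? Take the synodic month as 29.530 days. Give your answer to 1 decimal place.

25.5 days

The next new moon completes the synodic month: 29.530 − 4 = 25.530 days.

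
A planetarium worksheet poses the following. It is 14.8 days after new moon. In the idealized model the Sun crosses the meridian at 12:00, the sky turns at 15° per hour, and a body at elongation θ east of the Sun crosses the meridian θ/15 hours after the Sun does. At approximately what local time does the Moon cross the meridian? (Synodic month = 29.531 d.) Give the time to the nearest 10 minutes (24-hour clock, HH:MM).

00:00

Elongation θ = 360° × 14.8/29.531 ≈ 180.4°.
The Moon trails the Sun by θ/15 = 180.4/15 ≈ 12.03 hours.
12:00 + 12.028 h ≈ 00:02 → 00:00 to the nearest ten minutes.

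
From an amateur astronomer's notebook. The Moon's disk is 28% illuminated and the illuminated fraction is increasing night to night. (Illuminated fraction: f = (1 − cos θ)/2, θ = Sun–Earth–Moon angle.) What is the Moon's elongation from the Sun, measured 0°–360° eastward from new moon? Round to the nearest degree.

cos θ = 1 − 2f = 0.440, giving a principal value of 63.9°.
The Moon is waxing (0°–180°), so θ = 63.9° directly.

64°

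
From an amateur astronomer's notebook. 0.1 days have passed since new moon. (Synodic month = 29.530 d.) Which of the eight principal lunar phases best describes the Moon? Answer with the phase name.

new moon

At 0.1/29.530 of the cycle, θ ≈ 1° — the new moon range.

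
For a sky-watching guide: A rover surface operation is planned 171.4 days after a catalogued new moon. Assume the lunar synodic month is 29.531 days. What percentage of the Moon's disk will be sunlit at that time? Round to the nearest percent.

171.4/29.531 = 5.804 lunations, so 5 complete cycles and 23.75 d into the next.
Phase angle: θ = 360°·(23.75 d)/(29.531 d) = 289.5°.
With cos θ = 0.333, the lit fraction is (1 − 0.333)/2 ≈ 0.333, so 33%.

33%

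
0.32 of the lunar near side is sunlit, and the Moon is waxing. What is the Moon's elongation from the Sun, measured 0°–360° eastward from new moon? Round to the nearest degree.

cos θ = 1 − 2f = 0.360, giving a principal value of 68.9°.
The Moon is waxing (0°–180°), so θ = 68.9° directly.

69°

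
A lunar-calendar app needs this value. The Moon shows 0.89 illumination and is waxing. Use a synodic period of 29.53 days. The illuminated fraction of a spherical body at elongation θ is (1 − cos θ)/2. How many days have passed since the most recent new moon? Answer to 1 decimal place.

11.6 days

From f = (1 − cos θ)/2: cos θ = 1 − 2×0.89 = -0.780; arccos → 141.3°.
Waxing ⇒ before full, so θ = 141.3°.
Age = 29.53 × 141.3°/360° ≈ 11.59 days.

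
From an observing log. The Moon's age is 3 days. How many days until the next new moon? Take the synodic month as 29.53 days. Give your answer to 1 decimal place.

26.5 days

The next new moon completes the synodic month: 29.53 − 3 = 26.530 days.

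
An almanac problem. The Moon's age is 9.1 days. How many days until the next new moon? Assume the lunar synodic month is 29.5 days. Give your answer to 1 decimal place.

20.4 days

One full lunation from the last new moon is 29.5 d; remaining = 29.5 − 9.1 = 20.400 d.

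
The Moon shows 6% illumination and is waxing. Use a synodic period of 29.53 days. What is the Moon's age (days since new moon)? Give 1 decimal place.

From f = (1 − cos θ)/2: cos θ = 1 − 2×0.06 = 0.880; arccos → 28.4°.
Waxing ⇒ before full, so θ = 28.4°.
At 360°/29.53 d per day, 28.4° corresponds to 2.33 days.

2.3 days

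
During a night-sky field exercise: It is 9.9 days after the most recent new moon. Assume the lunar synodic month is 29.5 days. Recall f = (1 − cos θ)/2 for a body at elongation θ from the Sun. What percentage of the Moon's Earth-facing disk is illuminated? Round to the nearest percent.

Elongation θ = 360° × 9.9/29.5 ≈ 120.8°.
Illuminated fraction = (1 − cos 120.8°)/2 = (1 − (-0.512))/2 ≈ 0.756, so 76%.

76%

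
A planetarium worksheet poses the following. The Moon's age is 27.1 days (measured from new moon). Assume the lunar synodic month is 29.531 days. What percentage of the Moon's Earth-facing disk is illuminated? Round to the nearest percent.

7%

Elongation θ = 360° × 27.1/29.531 ≈ 330.4°.
With cos θ = 0.869, the lit fraction is (1 − 0.869)/2 ≈ 0.065, so 7%.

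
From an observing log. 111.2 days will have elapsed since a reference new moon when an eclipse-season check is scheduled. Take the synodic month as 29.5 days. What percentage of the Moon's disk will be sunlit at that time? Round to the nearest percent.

44%

Reduce mod P: 111.2 − 3×29.5 = 22.70 d into the current lunation.
Phase angle: θ = 360°·(22.70 d)/(29.5 d) = 277.0°.
cos 277.0° = 0.122, so f = (1 − 0.122)/2 = 0.439, so 44%.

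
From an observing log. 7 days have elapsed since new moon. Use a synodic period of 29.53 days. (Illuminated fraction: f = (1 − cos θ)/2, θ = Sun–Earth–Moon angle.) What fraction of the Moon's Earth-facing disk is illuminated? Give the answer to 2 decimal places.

Elongation θ = 360° × 7/29.53 ≈ 85.3°.
With cos θ = 0.081, the lit fraction is (1 − 0.081)/2 ≈ 0.459.

0.46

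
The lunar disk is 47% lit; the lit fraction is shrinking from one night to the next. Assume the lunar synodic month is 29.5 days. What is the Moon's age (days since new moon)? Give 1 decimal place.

22.4 days

From f = (1 − cos θ)/2: cos θ = 1 − 2×0.47 = 0.060; arccos → 86.6°.
Waning ⇒ past full, so θ = 360° − 86.6° = 273.4°.
Age = 29.5 × 273.4°/360° ≈ 22.41 days.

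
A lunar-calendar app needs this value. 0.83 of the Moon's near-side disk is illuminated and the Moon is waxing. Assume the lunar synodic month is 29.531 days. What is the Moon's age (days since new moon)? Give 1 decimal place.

10.8 days

cos θ = 1 − 2f = -0.660, giving a principal value of 131.3°.
The Moon is waxing (0°–180°), so θ = 131.3° directly.
At 360°/29.531 d per day, 131.3° corresponds to 10.77 days.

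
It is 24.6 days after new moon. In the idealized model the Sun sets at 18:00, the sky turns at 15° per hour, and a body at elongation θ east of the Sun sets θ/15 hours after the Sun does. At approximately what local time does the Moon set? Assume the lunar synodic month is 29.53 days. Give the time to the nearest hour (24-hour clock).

14:00

The Moon has covered 24.6/29.53 of its cycle, so θ ≈ 360° × 24.6/29.53 = 299.9°.
At 15° of sky rotation per hour, 299.9° corresponds to a 19.99 h lag.
18:00 + 19.99 h ≈ 14:00 → 14:00 to the nearest hour.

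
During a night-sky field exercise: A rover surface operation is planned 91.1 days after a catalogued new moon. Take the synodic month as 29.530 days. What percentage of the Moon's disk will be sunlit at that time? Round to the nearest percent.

7%

91.1/29.530 = 3.085 lunations, so 3 complete cycles and 2.51 d into the next.
The Moon has covered 2.51/29.530 of its cycle, so θ ≈ 360° × 2.51/29.530 = 30.6°.
cos 30.6° = 0.861, so f = (1 − 0.861)/2 = 0.070, so 7%.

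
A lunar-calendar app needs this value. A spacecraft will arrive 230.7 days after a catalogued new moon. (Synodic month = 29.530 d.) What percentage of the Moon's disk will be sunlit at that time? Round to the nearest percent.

31%

Reduce mod P: 230.7 − 7×29.530 = 23.99 d into the current lunation.
Phase angle: θ = 360°·(23.99 d)/(29.530 d) = 292.5°.
cos 292.5° = 0.382, so f = (1 − 0.382)/2 = 0.309, so 31%.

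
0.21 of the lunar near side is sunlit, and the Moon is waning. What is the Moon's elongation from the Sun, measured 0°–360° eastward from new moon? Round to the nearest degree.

From f = (1 − cos θ)/2: cos θ = 1 − 2×0.21 = 0.580; arccos → 54.5°.
A waning Moon lies in 180°–360°, so θ = 360° − 54.5° = 305.5°.

305°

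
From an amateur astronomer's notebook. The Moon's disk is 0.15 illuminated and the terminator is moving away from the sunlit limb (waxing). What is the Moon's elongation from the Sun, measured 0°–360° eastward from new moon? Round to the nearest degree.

46°

cos θ = 1 − 2f = 0.700, giving a principal value of 45.6°.
Waxing ⇒ before full, so θ = 45.6°.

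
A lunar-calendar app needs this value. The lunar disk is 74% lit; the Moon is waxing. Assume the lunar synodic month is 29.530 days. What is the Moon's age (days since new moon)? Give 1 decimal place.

From f = (1 − cos θ)/2: cos θ = 1 − 2×0.74 = -0.480; arccos → 118.7°.
Before full moon the principal value applies: θ = 118.7°.
At 360°/29.530 d per day, 118.7° corresponds to 9.74 days.

9.7 days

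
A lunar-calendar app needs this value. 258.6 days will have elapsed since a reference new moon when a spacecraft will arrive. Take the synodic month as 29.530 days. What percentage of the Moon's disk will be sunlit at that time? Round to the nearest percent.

258.6/29.530 = 8.757 lunations, so 8 complete cycles and 22.36 d into the next.
Elongation θ = 360° × 22.36/29.530 ≈ 272.6°.
With cos θ = 0.045, the lit fraction is (1 − 0.045)/2 ≈ 0.477, so 48%.

48%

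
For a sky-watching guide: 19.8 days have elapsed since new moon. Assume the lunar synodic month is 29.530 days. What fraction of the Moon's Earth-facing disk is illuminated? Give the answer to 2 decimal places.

0.74

The Moon has covered 19.8/29.530 of its cycle, so θ ≈ 360° × 19.8/29.530 = 241.4°.
Illuminated fraction = (1 − cos 241.4°)/2 = (1 − (-0.479))/2 ≈ 0.739.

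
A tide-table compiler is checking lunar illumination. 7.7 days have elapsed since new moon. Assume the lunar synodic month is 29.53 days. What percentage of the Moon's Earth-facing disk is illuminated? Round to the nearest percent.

Elongation θ = 360° × 7.7/29.53 ≈ 93.9°.
With cos θ = (-0.068), the lit fraction is (1 − (-0.068))/2 ≈ 0.534, so 53%.

53%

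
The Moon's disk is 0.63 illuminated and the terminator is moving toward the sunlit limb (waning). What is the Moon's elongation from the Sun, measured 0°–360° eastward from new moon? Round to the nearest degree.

cos θ = 1 − 2f = -0.260, giving a principal value of 105.1°.
Waning ⇒ past full, so θ = 360° − 105.1° = 254.9°.

255°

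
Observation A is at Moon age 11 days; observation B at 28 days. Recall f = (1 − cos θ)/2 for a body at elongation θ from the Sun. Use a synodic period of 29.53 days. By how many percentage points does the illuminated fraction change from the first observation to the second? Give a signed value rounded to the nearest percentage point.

First observation: θ = 360°·11/29.53 = 134.1°, so f = 0.848.
Second observation: θ = 341.3°, f = 0.026.
Δf = 0.026 − 0.848 = -0.822, i.e. -82 pp.

-82 percentage points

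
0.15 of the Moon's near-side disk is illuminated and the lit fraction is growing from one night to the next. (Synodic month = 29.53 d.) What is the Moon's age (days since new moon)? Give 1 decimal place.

3.7 days

cos θ = 1 − 2f = 0.700, giving a principal value of 45.6°.
The Moon is waxing (0°–180°), so θ = 45.6° directly.
At 360°/29.53 d per day, 45.6° corresponds to 3.74 days.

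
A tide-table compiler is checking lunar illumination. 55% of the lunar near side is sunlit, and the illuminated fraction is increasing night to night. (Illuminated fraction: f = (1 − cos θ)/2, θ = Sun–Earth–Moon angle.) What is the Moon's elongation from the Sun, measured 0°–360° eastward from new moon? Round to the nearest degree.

96°

From f = (1 − cos θ)/2: cos θ = 1 − 2×0.55 = -0.100; arccos → 95.7°.
Before full moon the principal value applies: θ = 95.7°.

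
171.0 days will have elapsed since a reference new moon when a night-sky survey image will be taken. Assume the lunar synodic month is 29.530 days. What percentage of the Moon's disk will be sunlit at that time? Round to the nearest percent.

Reduce mod P: 171.0 − 5×29.530 = 23.35 d into the current lunation.
Phase angle: θ = 360°·(23.35 d)/(29.530 d) = 284.7°.
With cos θ = 0.253, the lit fraction is (1 − 0.253)/2 ≈ 0.373, so 37%.

37%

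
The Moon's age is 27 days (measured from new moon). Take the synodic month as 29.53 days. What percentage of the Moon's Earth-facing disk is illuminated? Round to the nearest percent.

7%

Phase angle: θ = 360°·(27 d)/(29.53 d) = 329.2°.
cos 329.2° = 0.859, so f = (1 − 0.859)/2 = 0.071, so 7%.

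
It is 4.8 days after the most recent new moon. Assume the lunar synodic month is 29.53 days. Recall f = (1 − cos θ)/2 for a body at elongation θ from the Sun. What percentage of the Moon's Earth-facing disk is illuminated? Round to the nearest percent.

The Moon has covered 4.8/29.53 of its cycle, so θ ≈ 360° × 4.8/29.53 = 58.5°.
cos 58.5° = 0.522, so f = (1 − 0.522)/2 = 0.239, so 24%.

24%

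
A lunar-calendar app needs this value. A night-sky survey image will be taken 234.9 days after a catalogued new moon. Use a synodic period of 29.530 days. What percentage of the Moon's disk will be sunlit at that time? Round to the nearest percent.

2%

Reduce mod P: 234.9 − 7×29.530 = 28.19 d into the current lunation.
Phase angle: θ = 360°·(28.19 d)/(29.530 d) = 343.7°.
cos 343.7° = 0.960, so f = (1 − 0.960)/2 = 0.020, so 2%.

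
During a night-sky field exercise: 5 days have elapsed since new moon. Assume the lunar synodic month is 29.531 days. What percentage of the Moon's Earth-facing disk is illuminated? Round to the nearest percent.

26%

The Moon has covered 5/29.531 of its cycle, so θ ≈ 360° × 5/29.531 = 61.0°.
cos 61.0° = 0.486, so f = (1 − 0.486)/2 = 0.257, so 26%.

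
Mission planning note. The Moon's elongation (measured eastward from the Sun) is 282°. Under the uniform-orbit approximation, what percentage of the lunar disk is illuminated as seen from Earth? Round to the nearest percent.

Half-versine of 282°: (1 − 0.208)/2 = 0.396, i.e. 40%.

40%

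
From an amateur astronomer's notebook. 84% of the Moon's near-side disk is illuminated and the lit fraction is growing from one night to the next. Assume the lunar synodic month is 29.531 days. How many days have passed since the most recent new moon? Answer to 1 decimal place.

From f = (1 − cos θ)/2: cos θ = 1 − 2×0.84 = -0.680; arccos → 132.8°.
Waxing ⇒ before full, so θ = 132.8°.
Age = 29.531 × 132.8°/360° ≈ 10.90 days.

10.9 days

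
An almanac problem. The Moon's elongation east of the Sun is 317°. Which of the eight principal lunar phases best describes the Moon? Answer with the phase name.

The waning crescent sector spans roughly 292°–338°; 317° falls inside it.

waning crescent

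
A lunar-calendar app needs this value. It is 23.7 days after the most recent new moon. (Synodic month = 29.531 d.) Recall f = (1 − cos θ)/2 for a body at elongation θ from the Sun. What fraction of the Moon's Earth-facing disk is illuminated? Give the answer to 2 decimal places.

0.34

The Moon has covered 23.7/29.531 of its cycle, so θ ≈ 360° × 23.7/29.531 = 288.9°.
Illuminated fraction = (1 − cos 288.9°)/2 = (1 − 0.324)/2 ≈ 0.338.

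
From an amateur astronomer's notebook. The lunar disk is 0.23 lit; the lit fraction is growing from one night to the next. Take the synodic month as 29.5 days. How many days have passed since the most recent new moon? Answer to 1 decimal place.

Invert f = (1 − cos θ)/2 to get cos θ = 1 − 2(0.23) = 0.540, hence θ₀ = arccos 0.540 = 57.3°.
The Moon is waxing (0°–180°), so θ = 57.3° directly.
That fraction of the synodic month is 57.3/360 × 29.5 d ≈ 4.70 d.

4.7 days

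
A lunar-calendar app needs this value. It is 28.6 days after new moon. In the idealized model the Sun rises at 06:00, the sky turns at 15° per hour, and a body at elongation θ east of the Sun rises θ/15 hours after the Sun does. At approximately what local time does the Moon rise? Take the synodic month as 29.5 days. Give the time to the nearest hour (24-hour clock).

05:00

Elongation θ = 360° × 28.6/29.5 ≈ 349.0°.
Delay after the Sun = 349.0° / (15°/h) ≈ 23.27 h.
06:00 + 23.27 h ≈ 05:16 → 05:00 to the nearest hour.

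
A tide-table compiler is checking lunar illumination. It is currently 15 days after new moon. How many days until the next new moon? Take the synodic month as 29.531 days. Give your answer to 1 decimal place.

14.5 days

The next new moon completes the synodic month: 29.531 − 15 = 14.531 days.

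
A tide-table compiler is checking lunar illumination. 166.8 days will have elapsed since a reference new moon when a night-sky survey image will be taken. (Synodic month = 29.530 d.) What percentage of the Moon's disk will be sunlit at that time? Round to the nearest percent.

Reduce mod P: 166.8 − 5×29.530 = 19.15 d into the current lunation.
The Moon has covered 19.15/29.530 of its cycle, so θ ≈ 360° × 19.15/29.530 = 233.5°.
Illuminated fraction = (1 − cos 233.5°)/2 = (1 − (-0.595))/2 ≈ 0.798, so 80%.

80%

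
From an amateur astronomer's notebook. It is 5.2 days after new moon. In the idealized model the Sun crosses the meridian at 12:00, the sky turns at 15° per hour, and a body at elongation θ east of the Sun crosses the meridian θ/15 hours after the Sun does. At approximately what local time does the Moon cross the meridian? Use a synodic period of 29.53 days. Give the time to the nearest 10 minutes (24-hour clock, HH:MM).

16:10

Phase angle: θ = 360°·(5.2 d)/(29.53 d) = 63.4°.
At 15° of sky rotation per hour, 63.4° corresponds to a 4.23 h lag.
12:00 + 4.226 h ≈ 16:14 → 16:10 to the nearest ten minutes.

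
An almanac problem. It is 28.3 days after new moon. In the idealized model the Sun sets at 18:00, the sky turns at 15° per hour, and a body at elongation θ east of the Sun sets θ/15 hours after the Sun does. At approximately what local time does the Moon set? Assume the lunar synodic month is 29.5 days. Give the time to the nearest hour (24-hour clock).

Elongation θ = 360° × 28.3/29.5 ≈ 345.4°.
At 15° of sky rotation per hour, 345.4° corresponds to a 23.02 h lag.
18:00 + 23.02 h ≈ 17:01 → 17:00 to the nearest hour.

17:00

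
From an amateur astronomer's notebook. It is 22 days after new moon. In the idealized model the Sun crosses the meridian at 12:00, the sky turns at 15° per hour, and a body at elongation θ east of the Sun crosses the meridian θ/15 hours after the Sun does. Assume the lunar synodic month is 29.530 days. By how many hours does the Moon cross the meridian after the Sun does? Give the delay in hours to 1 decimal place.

17.9 h

The Moon has covered 22/29.530 of its cycle, so θ ≈ 360° × 22/29.530 = 268.2°.
The Moon trails the Sun by θ/15 = 268.2/15 ≈ 17.88 hours.
So the Moon crosses the meridian 17.88 h after the Sun.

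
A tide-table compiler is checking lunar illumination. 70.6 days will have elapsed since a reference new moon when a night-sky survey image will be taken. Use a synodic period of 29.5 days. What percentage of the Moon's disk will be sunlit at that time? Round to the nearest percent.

70.6/29.5 = 2.393 lunations, so 2 complete cycles and 11.60 d into the next.
The Moon has covered 11.60/29.5 of its cycle, so θ ≈ 360° × 11.60/29.5 = 141.6°.
Illuminated fraction = (1 − cos 141.6°)/2 = (1 − (-0.783))/2 ≈ 0.892, so 89%.

89%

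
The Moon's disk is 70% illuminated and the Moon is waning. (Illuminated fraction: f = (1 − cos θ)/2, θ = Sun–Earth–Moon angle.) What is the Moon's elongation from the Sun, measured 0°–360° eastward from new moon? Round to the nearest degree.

cos θ = 1 − 2f = -0.400, giving a principal value of 113.6°.
Waning ⇒ past full, so θ = 360° − 113.6° = 246.4°.

246°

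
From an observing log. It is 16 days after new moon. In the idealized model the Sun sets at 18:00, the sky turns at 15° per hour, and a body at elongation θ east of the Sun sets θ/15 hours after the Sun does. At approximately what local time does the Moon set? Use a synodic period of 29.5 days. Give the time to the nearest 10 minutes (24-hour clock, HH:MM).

Elongation θ = 360° × 16/29.5 ≈ 195.3°.
The Moon trails the Sun by θ/15 = 195.3/15 ≈ 13.02 hours.
18:00 + 13.017 h ≈ 07:01 → 07:00 to the nearest ten minutes.

07:00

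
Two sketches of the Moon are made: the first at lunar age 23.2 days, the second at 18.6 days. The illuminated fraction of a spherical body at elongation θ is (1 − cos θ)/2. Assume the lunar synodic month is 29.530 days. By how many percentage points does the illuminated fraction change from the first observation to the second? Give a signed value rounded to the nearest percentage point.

+45 pp

θ₁ = 360° × 23.2/29.530 = 282.8°, f₁ = (1 − cos θ₁)/2 = 0.389.
θ₂ = 360° × 18.6/29.530 = 226.8°, f₂ = (1 − cos θ₂)/2 = 0.843.
Change = f₂ − f₁ = +0.454 → +45 percentage points.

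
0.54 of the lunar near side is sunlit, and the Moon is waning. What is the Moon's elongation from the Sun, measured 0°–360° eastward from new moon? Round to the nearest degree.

265°

cos θ = 1 − 2f = -0.080, giving a principal value of 94.6°.
A waning Moon lies in 180°–360°, so θ = 360° − 94.6° = 265.4°.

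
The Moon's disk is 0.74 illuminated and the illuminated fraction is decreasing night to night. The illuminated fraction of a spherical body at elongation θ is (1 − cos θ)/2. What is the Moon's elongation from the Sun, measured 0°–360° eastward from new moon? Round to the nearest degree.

cos θ = 1 − 2f = -0.480, giving a principal value of 118.7°.
Waning ⇒ past full, so θ = 360° − 118.7° = 241.3°.

241°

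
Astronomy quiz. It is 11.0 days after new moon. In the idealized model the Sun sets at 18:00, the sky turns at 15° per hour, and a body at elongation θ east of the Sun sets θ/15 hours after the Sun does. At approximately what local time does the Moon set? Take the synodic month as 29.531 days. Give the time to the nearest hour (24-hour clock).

Phase angle: θ = 360°·(11.0 d)/(29.531 d) = 134.1°.
Delay after the Sun = 134.1° / (15°/h) ≈ 8.94 h.
18:00 + 8.94 h ≈ 02:56 → 03:00 to the nearest hour.

03:00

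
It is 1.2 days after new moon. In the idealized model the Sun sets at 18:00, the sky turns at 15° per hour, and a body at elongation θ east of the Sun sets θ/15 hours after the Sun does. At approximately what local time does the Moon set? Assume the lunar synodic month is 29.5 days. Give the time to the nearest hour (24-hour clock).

19:00

Elongation θ = 360° × 1.2/29.5 ≈ 14.6°.
The Moon trails the Sun by θ/15 = 14.6/15 ≈ 0.98 hours.
18:00 + 0.98 h ≈ 18:59 → 19:00 to the nearest hour.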